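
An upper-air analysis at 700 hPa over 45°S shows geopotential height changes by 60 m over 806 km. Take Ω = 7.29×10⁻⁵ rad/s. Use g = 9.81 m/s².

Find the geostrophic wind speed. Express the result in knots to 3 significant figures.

Coriolis parameter at 45°S:
f = 2Ω sin φ = 2 × 7.29×10⁻⁵ × sin 45° = 1.03×10⁻⁴ s⁻¹
Height gradient: |∂Z/∂n| = 60 m / 806000 m = 7.44×10⁻⁵
On a pressure surface, geostrophic balance gives V_g = (g/f)|∂Z/∂n|:
V_g = 9.81 × 7.44×10⁻⁵ / 1.03×10⁻⁴ = 7.08 m/s
Converting: 7.08 m/s × 1.944 = 13.8 knots

13.8 knots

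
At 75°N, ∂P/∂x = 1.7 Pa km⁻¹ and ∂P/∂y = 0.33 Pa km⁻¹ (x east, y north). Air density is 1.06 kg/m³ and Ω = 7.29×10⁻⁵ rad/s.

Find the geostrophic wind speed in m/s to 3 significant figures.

Coriolis parameter at 75°N:
f = 2Ω sin φ = 2 × 7.29×10⁻⁵ × sin 75° = 1.41×10⁻⁴ s⁻¹
Component geostrophic relations (x east, y north):
u_g = −(1/(fρ)) ∂P/∂y,  v_g = (1/(fρ)) ∂P/∂x
u_g = −(0.33×10⁻³)/(1.41×10⁻⁴ × 1.06) = −2.21 m/s;  v_g = (1.7×10⁻³)/(1.41×10⁻⁴ × 1.06) = 11.4 m/s
|V_g| = √(u_g² + v_g²) = 11.6 m/s

11.6 m/s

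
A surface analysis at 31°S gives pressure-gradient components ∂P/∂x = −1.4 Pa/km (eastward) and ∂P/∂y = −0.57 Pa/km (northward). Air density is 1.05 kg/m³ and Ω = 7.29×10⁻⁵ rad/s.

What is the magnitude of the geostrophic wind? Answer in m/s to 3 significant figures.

Coriolis parameter at 31°S:
f = 2Ω sin φ = 2 × 7.29×10⁻⁵ × sin 31° = 7.51×10⁻⁵ s⁻¹
In the Southern Hemisphere f is negative: f = −7.51×10⁻⁵ s⁻¹.
Component geostrophic relations (x east, y north):
u_g = −(1/(fρ)) ∂P/∂y,  v_g = (1/(fρ)) ∂P/∂x
u_g = −(−0.57×10⁻³)/(−7.51×10⁻⁵ × 1.05) = −7.23 m/s;  v_g = (−1.4×10⁻³)/(−7.51×10⁻⁵ × 1.05) = 17.8 m/s
|V_g| = √(u_g² + v_g²) = 19.2 m/s

19.2 m/s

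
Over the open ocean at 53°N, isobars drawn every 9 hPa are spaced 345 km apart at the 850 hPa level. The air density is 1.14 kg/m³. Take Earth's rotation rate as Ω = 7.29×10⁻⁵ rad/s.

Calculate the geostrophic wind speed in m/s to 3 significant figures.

Coriolis parameter at 53°N:
f = 2Ω sin φ = 2 × 7.29×10⁻⁵ × sin 53° = 1.16×10⁻⁴ s⁻¹
Pressure gradient: |∂P/∂n| = 900 Pa / 345000 m = 2.61×10⁻³ Pa/m
Geostrophic balance (pressure-gradient force = Coriolis force):
V_g = (1/(fρ)) |∂P/∂n| = 2.61×10⁻³ / (1.16×10⁻⁴ × 1.14) = 19.7 m/s

19.7 m/s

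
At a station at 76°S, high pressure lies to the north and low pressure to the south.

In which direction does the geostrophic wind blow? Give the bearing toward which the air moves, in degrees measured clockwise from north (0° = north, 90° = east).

The pressure-gradient force points toward the south (bearing 180°).
Geostrophic balance: in the Southern Hemisphere the Coriolis force deflects motion to the left, so the geostrophic wind blows 90° to the left of the pressure-gradient force (low pressure on the right).
Rotating 180° by 90° counterclockwise gives 090° — the wind blows toward the east.

090°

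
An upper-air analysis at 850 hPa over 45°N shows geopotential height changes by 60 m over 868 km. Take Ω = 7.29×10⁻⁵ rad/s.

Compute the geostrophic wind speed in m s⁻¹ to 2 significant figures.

6.6 m s⁻¹

Coriolis parameter at 45°N:
f = 2Ω sin φ = 2 × 7.29×10⁻⁵ × sin 45° = 1.03×10⁻⁴ s⁻¹
Height gradient: |∂Z/∂n| = 60 m / 868000 m = 6.91×10⁻⁵
On a pressure surface, geostrophic balance gives V_g = (g/f)|∂Z/∂n|:
V_g = 9.81 × 6.91×10⁻⁵ / 1.03×10⁻⁴ = 6.58 m/s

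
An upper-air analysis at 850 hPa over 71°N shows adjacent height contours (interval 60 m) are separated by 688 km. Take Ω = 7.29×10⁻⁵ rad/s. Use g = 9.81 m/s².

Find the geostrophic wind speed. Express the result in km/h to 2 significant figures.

22 km/h

Coriolis parameter at 71°N:
f = 2Ω sin φ = 2 × 7.29×10⁻⁵ × sin 71° = 1.38×10⁻⁴ s⁻¹
Height gradient: |∂Z/∂n| = 60 m / 688000 m = 8.72×10⁻⁵
On a pressure surface, geostrophic balance gives V_g = (g/f)|∂Z/∂n|:
V_g = 9.81 × 8.72×10⁻⁵ / 1.38×10⁻⁴ = 6.21 m/s
Converting: 6.21 m/s × 3.6 = 22 km/h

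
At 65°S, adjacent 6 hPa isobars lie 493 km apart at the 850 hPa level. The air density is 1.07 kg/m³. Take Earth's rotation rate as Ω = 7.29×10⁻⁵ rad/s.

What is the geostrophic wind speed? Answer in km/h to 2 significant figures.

31 km/h

Coriolis parameter at 65°S:
f = 2Ω sin φ = 2 × 7.29×10⁻⁵ × sin 65° = 1.32×10⁻⁴ s⁻¹
Pressure gradient: |∂P/∂n| = 600 Pa / 493000 m = 1.22×10⁻³ Pa/m
Geostrophic balance (pressure-gradient force = Coriolis force):
V_g = (1/(fρ)) |∂P/∂n| = 1.22×10⁻³ / (1.32×10⁻⁴ × 1.07) = 8.61 m/s
Converting: 8.61 m/s × 3.6 = 31 km/h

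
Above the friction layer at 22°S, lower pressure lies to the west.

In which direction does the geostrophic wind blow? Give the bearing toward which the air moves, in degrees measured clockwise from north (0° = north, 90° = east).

180°

The pressure-gradient force points toward the west (bearing 270°).
Geostrophic balance: in the Southern Hemisphere the Coriolis force deflects motion to the left, so the geostrophic wind blows 90° to the left of the pressure-gradient force (low pressure on the right).
Rotating 270° by 90° counterclockwise gives 180° — the wind blows toward the south.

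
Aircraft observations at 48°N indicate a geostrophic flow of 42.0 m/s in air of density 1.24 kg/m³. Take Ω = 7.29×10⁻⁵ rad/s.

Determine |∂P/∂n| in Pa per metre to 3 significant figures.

Coriolis parameter at 48°N:
f = 2Ω sin φ = 2 × 7.29×10⁻⁵ × sin 48° = 1.08×10⁻⁴ s⁻¹
Geostrophic balance rearranged: |∂P/∂n| = f ρ V_g
|∂P/∂n| = 1.08×10⁻⁴ × 1.24 × 42.0 = 5.64×10⁻³ Pa/m

5.64×10⁻³ Pa/m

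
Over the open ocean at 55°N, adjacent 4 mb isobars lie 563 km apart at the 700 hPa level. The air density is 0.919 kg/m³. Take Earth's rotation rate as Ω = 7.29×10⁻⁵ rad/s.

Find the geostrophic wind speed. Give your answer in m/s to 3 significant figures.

Coriolis parameter at 55°N:
f = 2Ω sin φ = 2 × 7.29×10⁻⁵ × sin 55° = 1.19×10⁻⁴ s⁻¹
Pressure gradient: |∂P/∂n| = 400 Pa / 563000 m = 7.10×10⁻⁴ Pa/m
Geostrophic balance (pressure-gradient force = Coriolis force):
V_g = (1/(fρ)) |∂P/∂n| = 7.10×10⁻⁴ / (1.19×10⁻⁴ × 0.919) = 6.47 m/s

6.47 m/s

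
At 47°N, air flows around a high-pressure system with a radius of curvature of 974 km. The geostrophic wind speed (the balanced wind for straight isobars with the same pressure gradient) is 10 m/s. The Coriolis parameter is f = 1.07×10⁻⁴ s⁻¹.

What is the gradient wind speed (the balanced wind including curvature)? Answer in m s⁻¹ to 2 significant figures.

11 m s⁻¹

Around a high, pressure-gradient force acts outward with centrifugal, so Coriolis balances both:
fV = (1/ρ)|∂P/∂n| + V²/R  →  V² − fR·V + fR·V_g = 0
With fR = 1.07×10⁻⁴ × 974×10³ m = 104 m/s:
V = [fR − √((fR)² − 4 fR V_g)]/2 = [104 − √(104² − 4×104×10)]/2 = 11.2 m/s
Supergeostrophic (V > V_g = 10 m/s), as expected around a high.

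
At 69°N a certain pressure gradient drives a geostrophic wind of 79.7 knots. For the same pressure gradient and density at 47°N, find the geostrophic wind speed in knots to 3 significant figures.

With the same pressure gradient and density, V_g ∝ 1/f ∝ 1/sin φ.
V₂ = V₁ · sin φ₁ / sin φ₂ = 79.7 × sin 69° / sin 47°
V₂ = 79.7 × 0.9336/0.7314 = 102 knots

102 knots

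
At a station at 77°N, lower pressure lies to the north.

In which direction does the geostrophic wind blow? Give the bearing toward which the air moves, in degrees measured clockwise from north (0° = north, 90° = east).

The pressure-gradient force points toward the north (bearing 000°).
Geostrophic balance: in the Northern Hemisphere the Coriolis force deflects motion to the right, so the geostrophic wind blows 90° to the right of the pressure-gradient force (low pressure on the left).
Rotating 000° by 90° clockwise gives 090° — the wind blows toward the east.

090°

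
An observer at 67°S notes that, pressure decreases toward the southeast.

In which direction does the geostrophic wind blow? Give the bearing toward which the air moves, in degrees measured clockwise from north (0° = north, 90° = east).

045°

The pressure-gradient force points toward the southeast (bearing 135°).
Geostrophic balance: in the Southern Hemisphere the Coriolis force deflects motion to the left, so the geostrophic wind blows 90° to the left of the pressure-gradient force (low pressure on the right).
Rotating 135° by 90° counterclockwise gives 045° — the wind blows toward the northeast.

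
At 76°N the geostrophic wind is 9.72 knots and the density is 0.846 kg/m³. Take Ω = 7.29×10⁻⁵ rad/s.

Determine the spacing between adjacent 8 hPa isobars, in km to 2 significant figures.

Coriolis parameter at 76°N:
f = 2Ω sin φ = 2 × 7.29×10⁻⁵ × sin 76° = 1.41×10⁻⁴ s⁻¹
Wind speed in SI: 9.72 knots = 5.00 m/s
Geostrophic balance rearranged: |∂P/∂n| = f ρ V_g
|∂P/∂n| = 1.41×10⁻⁴ × 0.846 × 5.00 = 5.98×10⁻⁴ Pa/m
Isobar spacing: Δn = ΔP/|∂P/∂n| = 800 Pa / 5.98×10⁻⁴ Pa/m = 1336761 m ≈ 1300 km

1300 km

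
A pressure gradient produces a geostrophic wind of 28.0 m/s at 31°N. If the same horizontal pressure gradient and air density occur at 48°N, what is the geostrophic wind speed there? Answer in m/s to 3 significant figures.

19.4 m/s

With the same pressure gradient and density, V_g ∝ 1/f ∝ 1/sin φ.
V₂ = V₁ · sin φ₁ / sin φ₂ = 28.0 × sin 31° / sin 48°
V₂ = 28.0 × 0.5150/0.7431 = 19.4 m/s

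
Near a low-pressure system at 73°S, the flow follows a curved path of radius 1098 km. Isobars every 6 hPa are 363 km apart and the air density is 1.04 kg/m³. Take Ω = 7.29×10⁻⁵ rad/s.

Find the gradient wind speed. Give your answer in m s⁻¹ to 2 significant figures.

Coriolis parameter at 73°S:
f = 2Ω sin φ = 2 × 7.29×10⁻⁵ × sin 73° = 1.39×10⁻⁴ s⁻¹
Pressure gradient: |∂P/∂n| = 600 Pa / 363000 m = 1.65×10⁻³ Pa/m
Geostrophic speed: V_g = |∂P/∂n|/(fρ) = 1.65×10⁻³/(1.39×10⁻⁴ × 1.04) = 11.4 m/s
Around a low, centrifugal force acts outward with Coriolis, so pressure-gradient force balances both:
(1/ρ)|∂P/∂n| = fV + V²/R  →  V² + fR·V − fR·V_g = 0
With fR = 1.39×10⁻⁴ × 1098×10³ m = 153 m/s:
V = [−fR + √((fR)² + 4 fR V_g)]/2 = [−153 + √(153² + 4×153×11.4)]/2 = 10.7 m/s
Subgeostrophic (V < V_g = 11.4 m/s), as expected around a low.

11 m s⁻¹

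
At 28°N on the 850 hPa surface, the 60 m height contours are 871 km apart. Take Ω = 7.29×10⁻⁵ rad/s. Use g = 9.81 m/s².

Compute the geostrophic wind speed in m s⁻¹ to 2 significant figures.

Coriolis parameter at 28°N:
f = 2Ω sin φ = 2 × 7.29×10⁻⁵ × sin 28° = 6.84×10⁻⁵ s⁻¹
Height gradient: |∂Z/∂n| = 60 m / 871000 m = 6.89×10⁻⁵
On a pressure surface, geostrophic balance gives V_g = (g/f)|∂Z/∂n|:
V_g = 9.81 × 6.89×10⁻⁵ / 6.84×10⁻⁵ = 9.87 m/s

9.9 m s⁻¹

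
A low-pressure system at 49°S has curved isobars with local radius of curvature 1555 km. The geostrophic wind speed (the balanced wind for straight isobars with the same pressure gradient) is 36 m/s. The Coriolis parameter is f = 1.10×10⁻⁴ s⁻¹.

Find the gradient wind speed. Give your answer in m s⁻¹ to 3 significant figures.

Around a low, centrifugal force acts outward with Coriolis, so pressure-gradient force balances both:
(1/ρ)|∂P/∂n| = fV + V²/R  →  V² + fR·V − fR·V_g = 0
With fR = 1.10×10⁻⁴ × 1555×10³ m = 171 m/s:
V = [−fR + √((fR)² + 4 fR V_g)]/2 = [−171 + √(171² + 4×171×36)]/2 = 30.5 m/s
Subgeostrophic (V < V_g = 36 m/s), as expected around a low.

30.5 m s⁻¹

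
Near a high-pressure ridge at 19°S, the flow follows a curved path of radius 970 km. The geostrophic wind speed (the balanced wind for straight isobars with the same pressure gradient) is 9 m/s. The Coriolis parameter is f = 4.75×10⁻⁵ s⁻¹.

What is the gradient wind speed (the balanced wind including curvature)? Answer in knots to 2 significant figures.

24 knots

Around a high, pressure-gradient force acts outward with centrifugal, so Coriolis balances both:
fV = (1/ρ)|∂P/∂n| + V²/R  →  V² − fR·V + fR·V_g = 0
With fR = 4.75×10⁻⁵ × 970×10³ m = 46.1 m/s:
V = [fR − √((fR)² − 4 fR V_g)]/2 = [46.1 − √(46.1² − 4×46.1×9)]/2 = 12.3 m/s
Supergeostrophic (V > V_g = 9 m/s), as expected around a high.
Converting: 12.3 m/s × 1.944 = 24 knots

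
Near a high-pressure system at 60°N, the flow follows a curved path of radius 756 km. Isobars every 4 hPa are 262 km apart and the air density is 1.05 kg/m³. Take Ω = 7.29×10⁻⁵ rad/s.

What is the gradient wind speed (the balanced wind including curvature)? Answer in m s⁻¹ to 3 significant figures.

Coriolis parameter at 60°N:
f = 2Ω sin φ = 2 × 7.29×10⁻⁵ × sin 60° = 1.26×10⁻⁴ s⁻¹
Pressure gradient: |∂P/∂n| = 400 Pa / 262000 m = 1.53×10⁻³ Pa/m
Geostrophic speed: V_g = |∂P/∂n|/(fρ) = 1.53×10⁻³/(1.26×10⁻⁴ × 1.05) = 11.5 m/s
Around a high, pressure-gradient force acts outward with centrifugal, so Coriolis balances both:
fV = (1/ρ)|∂P/∂n| + V²/R  →  V² − fR·V + fR·V_g = 0
With fR = 1.26×10⁻⁴ × 756×10³ m = 95.5 m/s:
V = [fR − √((fR)² − 4 fR V_g)]/2 = [95.5 − √(95.5² − 4×95.5×11.5)]/2 = 13.4 m/s
Supergeostrophic (V > V_g = 11.5 m/s), as expected around a high.

13.4 m s⁻¹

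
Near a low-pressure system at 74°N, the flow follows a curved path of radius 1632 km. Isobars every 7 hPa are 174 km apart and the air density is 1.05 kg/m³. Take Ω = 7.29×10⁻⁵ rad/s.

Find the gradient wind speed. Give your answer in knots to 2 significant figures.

Coriolis parameter at 74°N:
f = 2Ω sin φ = 2 × 7.29×10⁻⁵ × sin 74° = 1.40×10⁻⁴ s⁻¹
Pressure gradient: |∂P/∂n| = 700 Pa / 174000 m = 4.02×10⁻³ Pa/m
Geostrophic speed: V_g = |∂P/∂n|/(fρ) = 4.02×10⁻³/(1.40×10⁻⁴ × 1.05) = 27.3 m/s
Around a low, centrifugal force acts outward with Coriolis, so pressure-gradient force balances both:
(1/ρ)|∂P/∂n| = fV + V²/R  →  V² + fR·V − fR·V_g = 0
With fR = 1.40×10⁻⁴ × 1632×10³ m = 229 m/s:
V = [−fR + √((fR)² + 4 fR V_g)]/2 = [−229 + √(229² + 4×229×27.3)]/2 = 24.7 m/s
Subgeostrophic (V < V_g = 27.3 m/s), as expected around a low.
Converting: 24.7 m/s × 1.944 = 48 knots

48 knots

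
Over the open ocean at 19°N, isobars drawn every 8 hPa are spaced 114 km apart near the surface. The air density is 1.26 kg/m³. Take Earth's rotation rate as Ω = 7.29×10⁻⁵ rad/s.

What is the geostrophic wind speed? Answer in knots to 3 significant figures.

228 knots

Coriolis parameter at 19°N:
f = 2Ω sin φ = 2 × 7.29×10⁻⁵ × sin 19° = 4.75×10⁻⁵ s⁻¹
Pressure gradient: |∂P/∂n| = 800 Pa / 114000 m = 7.02×10⁻³ Pa/m
Geostrophic balance (pressure-gradient force = Coriolis force):
V_g = (1/(fρ)) |∂P/∂n| = 7.02×10⁻³ / (4.75×10⁻⁵ × 1.26) = 117 m/s
Converting: 117 m/s × 1.944 = 228 knots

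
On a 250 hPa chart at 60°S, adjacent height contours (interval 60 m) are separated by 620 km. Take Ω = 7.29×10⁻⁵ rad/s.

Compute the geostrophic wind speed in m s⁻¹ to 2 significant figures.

7.5 m s⁻¹

Coriolis parameter at 60°S:
f = 2Ω sin φ = 2 × 7.29×10⁻⁵ × sin 60° = 1.26×10⁻⁴ s⁻¹
Height gradient: |∂Z/∂n| = 60 m / 620000 m = 9.68×10⁻⁵
On a pressure surface, geostrophic balance gives V_g = (g/f)|∂Z/∂n|:
V_g = 9.81 × 9.68×10⁻⁵ / 1.26×10⁻⁴ = 7.52 m/s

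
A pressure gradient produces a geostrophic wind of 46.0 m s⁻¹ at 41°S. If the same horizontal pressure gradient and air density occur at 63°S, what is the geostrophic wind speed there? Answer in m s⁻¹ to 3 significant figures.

33.9 m s⁻¹

With the same pressure gradient and density, V_g ∝ 1/f ∝ 1/sin φ.
V₂ = V₁ · sin φ₁ / sin φ₂ = 46.0 × sin 41° / sin 63°
V₂ = 46.0 × 0.6561/0.8910 = 33.9 m s⁻¹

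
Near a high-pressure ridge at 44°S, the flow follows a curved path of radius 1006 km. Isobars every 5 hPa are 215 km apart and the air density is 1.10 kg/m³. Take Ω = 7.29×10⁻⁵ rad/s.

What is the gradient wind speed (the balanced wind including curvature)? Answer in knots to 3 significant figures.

57.0 knots

Coriolis parameter at 44°S:
f = 2Ω sin φ = 2 × 7.29×10⁻⁵ × sin 44° = 1.01×10⁻⁴ s⁻¹
Pressure gradient: |∂P/∂n| = 500 Pa / 215000 m = 2.33×10⁻³ Pa/m
Geostrophic speed: V_g = |∂P/∂n|/(fρ) = 2.33×10⁻³/(1.01×10⁻⁴ × 1.10) = 20.9 m/s
Around a high, pressure-gradient force acts outward with centrifugal, so Coriolis balances both:
fV = (1/ρ)|∂P/∂n| + V²/R  →  V² − fR·V + fR·V_g = 0
With fR = 1.01×10⁻⁴ × 1006×10³ m = 102 m/s:
V = [fR − √((fR)² − 4 fR V_g)]/2 = [102 − √(102² − 4×102×20.9)]/2 = 29.3 m/s
Supergeostrophic (V > V_g = 20.9 m/s), as expected around a high.
Converting: 29.3 m/s × 1.944 = 57.0 knots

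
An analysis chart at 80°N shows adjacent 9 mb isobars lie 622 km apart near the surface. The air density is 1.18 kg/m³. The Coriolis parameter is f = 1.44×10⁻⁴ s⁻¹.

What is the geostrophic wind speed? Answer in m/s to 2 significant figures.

8.5 m/s

Pressure gradient: |∂P/∂n| = 900 Pa / 622000 m = 1.45×10⁻³ Pa/m
Geostrophic balance (pressure-gradient force = Coriolis force):
V_g = (1/(fρ)) |∂P/∂n| = 1.45×10⁻³ / (1.44×10⁻⁴ × 1.18) = 8.52 m/s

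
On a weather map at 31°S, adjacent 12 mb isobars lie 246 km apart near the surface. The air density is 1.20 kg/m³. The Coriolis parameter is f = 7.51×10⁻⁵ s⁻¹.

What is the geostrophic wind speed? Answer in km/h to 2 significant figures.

190 km/h

Pressure gradient: |∂P/∂n| = 1200 Pa / 246000 m = 4.88×10⁻³ Pa/m
Geostrophic balance (pressure-gradient force = Coriolis force):
V_g = (1/(fρ)) |∂P/∂n| = 4.88×10⁻³ / (7.51×10⁻⁵ × 1.20) = 54.1 m/s
Converting: 54.1 m/s × 3.6 = 190 km/h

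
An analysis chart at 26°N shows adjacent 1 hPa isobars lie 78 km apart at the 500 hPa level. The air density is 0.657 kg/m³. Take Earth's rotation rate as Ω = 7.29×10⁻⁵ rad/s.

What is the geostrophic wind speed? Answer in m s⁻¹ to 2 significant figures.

Coriolis parameter at 26°N:
f = 2Ω sin φ = 2 × 7.29×10⁻⁵ × sin 26° = 6.39×10⁻⁵ s⁻¹
Pressure gradient: |∂P/∂n| = 100 Pa / 78000 m = 1.28×10⁻³ Pa/m
Geostrophic balance (pressure-gradient force = Coriolis force):
V_g = (1/(fρ)) |∂P/∂n| = 1.28×10⁻³ / (6.39×10⁻⁵ × 0.657) = 30.5 m/s

31 m s⁻¹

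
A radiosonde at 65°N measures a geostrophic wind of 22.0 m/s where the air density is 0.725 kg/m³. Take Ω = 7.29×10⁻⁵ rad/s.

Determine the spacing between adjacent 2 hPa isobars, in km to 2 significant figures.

95 km

Coriolis parameter at 65°N:
f = 2Ω sin φ = 2 × 7.29×10⁻⁵ × sin 65° = 1.32×10⁻⁴ s⁻¹
Geostrophic balance rearranged: |∂P/∂n| = f ρ V_g
|∂P/∂n| = 1.32×10⁻⁴ × 0.725 × 22.0 = 2.11×10⁻³ Pa/m
Isobar spacing: Δn = ΔP/|∂P/∂n| = 200 Pa / 2.11×10⁻³ Pa/m = 94893 m ≈ 95 km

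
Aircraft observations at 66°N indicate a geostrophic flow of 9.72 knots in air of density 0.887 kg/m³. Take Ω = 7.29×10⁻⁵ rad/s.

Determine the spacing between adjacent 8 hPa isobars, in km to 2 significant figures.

Coriolis parameter at 66°N:
f = 2Ω sin φ = 2 × 7.29×10⁻⁵ × sin 66° = 1.33×10⁻⁴ s⁻¹
Wind speed in SI: 9.72 knots = 5.00 m/s
Geostrophic balance rearranged: |∂P/∂n| = f ρ V_g
|∂P/∂n| = 1.33×10⁻⁴ × 0.887 × 5.00 = 5.91×10⁻⁴ Pa/m
Isobar spacing: Δn = ΔP/|∂P/∂n| = 800 Pa / 5.91×10⁻⁴ Pa/m = 1354173 m ≈ 1400 km

1400 km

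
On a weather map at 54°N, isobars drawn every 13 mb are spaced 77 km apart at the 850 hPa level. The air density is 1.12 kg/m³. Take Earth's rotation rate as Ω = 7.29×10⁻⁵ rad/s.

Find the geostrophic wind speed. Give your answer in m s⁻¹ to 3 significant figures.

Coriolis parameter at 54°N:
f = 2Ω sin φ = 2 × 7.29×10⁻⁵ × sin 54° = 1.18×10⁻⁴ s⁻¹
Pressure gradient: |∂P/∂n| = 1300 Pa / 77000 m = 1.69×10⁻² Pa/m
Geostrophic balance (pressure-gradient force = Coriolis force):
V_g = (1/(fρ)) |∂P/∂n| = 1.69×10⁻² / (1.18×10⁻⁴ × 1.12) = 128 m/s

128 m s⁻¹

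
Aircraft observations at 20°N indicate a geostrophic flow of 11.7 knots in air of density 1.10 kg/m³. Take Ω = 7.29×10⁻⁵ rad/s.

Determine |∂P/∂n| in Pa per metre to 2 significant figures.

3.3×10⁻⁴ Pa/m

Coriolis parameter at 20°N:
f = 2Ω sin φ = 2 × 7.29×10⁻⁵ × sin 20° = 4.99×10⁻⁵ s⁻¹
Wind speed in SI: 11.7 knots = 6.02 m/s
Geostrophic balance rearranged: |∂P/∂n| = f ρ V_g
|∂P/∂n| = 4.99×10⁻⁵ × 1.10 × 6.02 = 3.30×10⁻⁴ Pa/m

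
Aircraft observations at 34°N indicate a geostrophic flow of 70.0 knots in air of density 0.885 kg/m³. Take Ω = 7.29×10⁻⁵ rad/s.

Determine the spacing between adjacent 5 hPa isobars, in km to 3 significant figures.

Coriolis parameter at 34°N:
f = 2Ω sin φ = 2 × 7.29×10⁻⁵ × sin 34° = 8.15×10⁻⁵ s⁻¹
Wind speed in SI: 70.0 knots = 36.0 m/s
Geostrophic balance rearranged: |∂P/∂n| = f ρ V_g
|∂P/∂n| = 8.15×10⁻⁵ × 0.885 × 36.0 = 2.60×10⁻³ Pa/m
Isobar spacing: Δn = ΔP/|∂P/∂n| = 500 Pa / 2.60×10⁻³ Pa/m = 192429 m ≈ 192 km

192 km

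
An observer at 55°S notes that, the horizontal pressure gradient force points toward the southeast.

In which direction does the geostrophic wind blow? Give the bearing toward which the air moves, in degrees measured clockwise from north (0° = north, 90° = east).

The pressure-gradient force points toward the southeast (bearing 135°).
Geostrophic balance: in the Southern Hemisphere the Coriolis force deflects motion to the left, so the geostrophic wind blows 90° to the left of the pressure-gradient force (low pressure on the right).
Rotating 135° by 90° counterclockwise gives 045° — the wind blows toward the northeast.

045°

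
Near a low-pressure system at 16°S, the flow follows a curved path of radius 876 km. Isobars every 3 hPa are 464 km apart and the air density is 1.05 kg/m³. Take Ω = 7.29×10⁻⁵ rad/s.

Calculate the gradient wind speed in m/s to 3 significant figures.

Coriolis parameter at 16°S:
f = 2Ω sin φ = 2 × 7.29×10⁻⁵ × sin 16° = 4.02×10⁻⁵ s⁻¹
Pressure gradient: |∂P/∂n| = 300 Pa / 464000 m = 6.47×10⁻⁴ Pa/m
Geostrophic speed: V_g = |∂P/∂n|/(fρ) = 6.47×10⁻⁴/(4.02×10⁻⁵ × 1.05) = 15.3 m/s
Around a low, centrifugal force acts outward with Coriolis, so pressure-gradient force balances both:
(1/ρ)|∂P/∂n| = fV + V²/R  →  V² + fR·V − fR·V_g = 0
With fR = 4.02×10⁻⁵ × 876×10³ m = 35.2 m/s:
V = [−fR + √((fR)² + 4 fR V_g)]/2 = [−35.2 + √(35.2² + 4×35.2×15.3)]/2 = 11.5 m/s
Subgeostrophic (V < V_g = 15.3 m/s), as expected around a low.

11.5 m/s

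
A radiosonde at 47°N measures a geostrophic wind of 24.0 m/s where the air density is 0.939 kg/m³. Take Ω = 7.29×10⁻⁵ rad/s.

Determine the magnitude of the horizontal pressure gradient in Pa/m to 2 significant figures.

Coriolis parameter at 47°N:
f = 2Ω sin φ = 2 × 7.29×10⁻⁵ × sin 47° = 1.07×10⁻⁴ s⁻¹
Geostrophic balance rearranged: |∂P/∂n| = f ρ V_g
|∂P/∂n| = 1.07×10⁻⁴ × 0.939 × 24.0 = 2.40×10⁻³ Pa/m

2.4×10⁻³ Pa/m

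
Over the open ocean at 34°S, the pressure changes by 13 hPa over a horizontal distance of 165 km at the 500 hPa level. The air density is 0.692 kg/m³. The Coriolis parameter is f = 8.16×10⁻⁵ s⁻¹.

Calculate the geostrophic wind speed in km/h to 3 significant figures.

Pressure gradient: |∂P/∂n| = 1300 Pa / 165000 m = 7.88×10⁻³ Pa/m
Geostrophic balance (pressure-gradient force = Coriolis force):
V_g = (1/(fρ)) |∂P/∂n| = 7.88×10⁻³ / (8.16×10⁻⁵ × 0.692) = 140 m/s
Converting: 140 m/s × 3.6 = 502 km/h

502 km/h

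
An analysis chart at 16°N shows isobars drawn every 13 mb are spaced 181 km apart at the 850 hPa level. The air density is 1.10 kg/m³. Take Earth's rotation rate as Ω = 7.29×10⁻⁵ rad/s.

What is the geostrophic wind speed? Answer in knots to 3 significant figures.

Coriolis parameter at 16°N:
f = 2Ω sin φ = 2 × 7.29×10⁻⁵ × sin 16° = 4.02×10⁻⁵ s⁻¹
Pressure gradient: |∂P/∂n| = 1300 Pa / 181000 m = 7.18×10⁻³ Pa/m
Geostrophic balance (pressure-gradient force = Coriolis force):
V_g = (1/(fρ)) |∂P/∂n| = 7.18×10⁻³ / (4.02×10⁻⁵ × 1.10) = 162 m/s
Converting: 162 m/s × 1.944 = 316 knots

316 knots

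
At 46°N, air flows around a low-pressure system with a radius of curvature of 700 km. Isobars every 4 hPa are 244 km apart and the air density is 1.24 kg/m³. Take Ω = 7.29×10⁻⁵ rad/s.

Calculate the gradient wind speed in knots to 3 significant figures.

Coriolis parameter at 46°N:
f = 2Ω sin φ = 2 × 7.29×10⁻⁵ × sin 46° = 1.05×10⁻⁴ s⁻¹
Pressure gradient: |∂P/∂n| = 400 Pa / 244000 m = 1.64×10⁻³ Pa/m
Geostrophic speed: V_g = |∂P/∂n|/(fρ) = 1.64×10⁻³/(1.05×10⁻⁴ × 1.24) = 12.6 m/s
Around a low, centrifugal force acts outward with Coriolis, so pressure-gradient force balances both:
(1/ρ)|∂P/∂n| = fV + V²/R  →  V² + fR·V − fR·V_g = 0
With fR = 1.05×10⁻⁴ × 700×10³ m = 73.4 m/s:
V = [−fR + √((fR)² + 4 fR V_g)]/2 = [−73.4 + √(73.4² + 4×73.4×12.6)]/2 = 11 m/s
Subgeostrophic (V < V_g = 12.6 m/s), as expected around a low.
Converting: 11 m/s × 1.944 = 21.3 knots

21.3 knots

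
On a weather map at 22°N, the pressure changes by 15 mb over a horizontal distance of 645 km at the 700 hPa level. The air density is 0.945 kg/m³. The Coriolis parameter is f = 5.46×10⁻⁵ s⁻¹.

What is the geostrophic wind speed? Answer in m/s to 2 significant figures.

Pressure gradient: |∂P/∂n| = 1500 Pa / 645000 m = 2.33×10⁻³ Pa/m
Geostrophic balance (pressure-gradient force = Coriolis force):
V_g = (1/(fρ)) |∂P/∂n| = 2.33×10⁻³ / (5.46×10⁻⁵ × 0.945) = 45.1 m/s

45 m/s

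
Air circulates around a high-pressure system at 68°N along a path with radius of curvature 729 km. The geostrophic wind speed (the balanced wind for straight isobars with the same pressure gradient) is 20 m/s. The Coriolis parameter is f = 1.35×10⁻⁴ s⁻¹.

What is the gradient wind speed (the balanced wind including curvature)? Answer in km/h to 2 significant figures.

100 km/h

Around a high, pressure-gradient force acts outward with centrifugal, so Coriolis balances both:
fV = (1/ρ)|∂P/∂n| + V²/R  →  V² − fR·V + fR·V_g = 0
With fR = 1.35×10⁻⁴ × 729×10³ m = 98.4 m/s:
V = [fR − √((fR)² − 4 fR V_g)]/2 = [98.4 − √(98.4² − 4×98.4×20)]/2 = 27.9 m/s
Supergeostrophic (V > V_g = 20 m/s), as expected around a high.
Converting: 27.9 m/s × 3.6 = 100 km/h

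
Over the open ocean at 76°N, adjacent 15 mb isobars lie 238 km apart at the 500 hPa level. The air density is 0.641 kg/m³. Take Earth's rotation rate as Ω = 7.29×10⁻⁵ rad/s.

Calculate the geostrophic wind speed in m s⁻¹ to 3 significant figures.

Coriolis parameter at 76°N:
f = 2Ω sin φ = 2 × 7.29×10⁻⁵ × sin 76° = 1.41×10⁻⁴ s⁻¹
Pressure gradient: |∂P/∂n| = 1500 Pa / 238000 m = 6.30×10⁻³ Pa/m
Geostrophic balance (pressure-gradient force = Coriolis force):
V_g = (1/(fρ)) |∂P/∂n| = 6.30×10⁻³ / (1.41×10⁻⁴ × 0.641) = 69.5 m/s

69.5 m s⁻¹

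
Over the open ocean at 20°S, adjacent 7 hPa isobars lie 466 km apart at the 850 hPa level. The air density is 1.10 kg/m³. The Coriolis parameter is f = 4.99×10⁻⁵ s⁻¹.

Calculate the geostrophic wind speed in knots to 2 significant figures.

53 knots

Pressure gradient: |∂P/∂n| = 700 Pa / 466000 m = 1.50×10⁻³ Pa/m
Geostrophic balance (pressure-gradient force = Coriolis force):
V_g = (1/(fρ)) |∂P/∂n| = 1.50×10⁻³ / (4.99×10⁻⁵ × 1.10) = 27.4 m/s
Converting: 27.4 m/s × 1.944 = 53 knots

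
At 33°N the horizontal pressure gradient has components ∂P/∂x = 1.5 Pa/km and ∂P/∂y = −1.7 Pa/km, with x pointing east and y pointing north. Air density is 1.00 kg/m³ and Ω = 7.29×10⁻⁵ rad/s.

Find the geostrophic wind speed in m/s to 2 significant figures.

Coriolis parameter at 33°N:
f = 2Ω sin φ = 2 × 7.29×10⁻⁵ × sin 33° = 7.94×10⁻⁵ s⁻¹
Component geostrophic relations (x east, y north):
u_g = −(1/(fρ)) ∂P/∂y,  v_g = (1/(fρ)) ∂P/∂x
u_g = −(−1.7×10⁻³)/(7.94×10⁻⁵ × 1.00) = 21.4 m/s;  v_g = (1.5×10⁻³)/(7.94×10⁻⁵ × 1.00) = 18.9 m/s
|V_g| = √(u_g² + v_g²) = 28.6 m/s

29 m/s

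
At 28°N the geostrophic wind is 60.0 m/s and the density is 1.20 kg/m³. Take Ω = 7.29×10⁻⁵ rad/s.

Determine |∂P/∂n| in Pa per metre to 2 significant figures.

Coriolis parameter at 28°N:
f = 2Ω sin φ = 2 × 7.29×10⁻⁵ × sin 28° = 6.84×10⁻⁵ s⁻¹
Geostrophic balance rearranged: |∂P/∂n| = f ρ V_g
|∂P/∂n| = 6.84×10⁻⁵ × 1.20 × 60.0 = 4.93×10⁻³ Pa/m

4.9×10⁻³ Pa/m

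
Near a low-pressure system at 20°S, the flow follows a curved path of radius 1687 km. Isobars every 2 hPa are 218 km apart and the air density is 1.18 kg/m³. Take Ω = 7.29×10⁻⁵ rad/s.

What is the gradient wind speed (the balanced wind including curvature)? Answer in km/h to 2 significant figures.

48 km/h

Coriolis parameter at 20°S:
f = 2Ω sin φ = 2 × 7.29×10⁻⁵ × sin 20° = 4.99×10⁻⁵ s⁻¹
Pressure gradient: |∂P/∂n| = 200 Pa / 218000 m = 9.17×10⁻⁴ Pa/m
Geostrophic speed: V_g = |∂P/∂n|/(fρ) = 9.17×10⁻⁴/(4.99×10⁻⁵ × 1.18) = 15.6 m/s
Around a low, centrifugal force acts outward with Coriolis, so pressure-gradient force balances both:
(1/ρ)|∂P/∂n| = fV + V²/R  →  V² + fR·V − fR·V_g = 0
With fR = 4.99×10⁻⁵ × 1687×10³ m = 84.1 m/s:
V = [−fR + √((fR)² + 4 fR V_g)]/2 = [−84.1 + √(84.1² + 4×84.1×15.6)]/2 = 13.4 m/s
Subgeostrophic (V < V_g = 15.6 m/s), as expected around a low.
Converting: 13.4 m/s × 3.6 = 48 km/h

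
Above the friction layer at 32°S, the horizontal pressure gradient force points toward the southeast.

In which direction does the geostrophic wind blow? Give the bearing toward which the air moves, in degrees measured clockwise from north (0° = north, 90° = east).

The pressure-gradient force points toward the southeast (bearing 135°).
Geostrophic balance: in the Southern Hemisphere the Coriolis force deflects motion to the left, so the geostrophic wind blows 90° to the left of the pressure-gradient force (low pressure on the right).
Rotating 135° by 90° counterclockwise gives 045° — the wind blows toward the northeast.

045°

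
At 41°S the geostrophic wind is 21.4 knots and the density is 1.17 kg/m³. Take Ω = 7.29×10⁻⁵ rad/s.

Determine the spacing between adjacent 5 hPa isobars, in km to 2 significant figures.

410 km

Coriolis parameter at 41°S:
f = 2Ω sin φ = 2 × 7.29×10⁻⁵ × sin 41° = 9.57×10⁻⁵ s⁻¹
Wind speed in SI: 21.4 knots = 11.0 m/s
Geostrophic balance rearranged: |∂P/∂n| = f ρ V_g
|∂P/∂n| = 9.57×10⁻⁵ × 1.17 × 11.0 = 1.23×10⁻³ Pa/m
Isobar spacing: Δn = ΔP/|∂P/∂n| = 500 Pa / 1.23×10⁻³ Pa/m = 405818 m ≈ 410 km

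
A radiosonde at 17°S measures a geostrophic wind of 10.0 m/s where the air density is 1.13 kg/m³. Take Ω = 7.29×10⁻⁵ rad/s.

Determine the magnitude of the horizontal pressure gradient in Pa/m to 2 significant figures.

Coriolis parameter at 17°S:
f = 2Ω sin φ = 2 × 7.29×10⁻⁵ × sin 17° = 4.26×10⁻⁵ s⁻¹
Geostrophic balance rearranged: |∂P/∂n| = f ρ V_g
|∂P/∂n| = 4.26×10⁻⁵ × 1.13 × 10.0 = 4.82×10⁻⁴ Pa/m

4.8×10⁻⁴ Pa/m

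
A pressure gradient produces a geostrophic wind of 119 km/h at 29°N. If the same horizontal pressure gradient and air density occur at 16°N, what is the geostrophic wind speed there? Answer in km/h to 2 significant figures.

With the same pressure gradient and density, V_g ∝ 1/f ∝ 1/sin φ.
V₂ = V₁ · sin φ₁ / sin φ₂ = 119 × sin 29° / sin 16°
V₂ = 119 × 0.4848/0.2756 = 210 km/h

210 km/h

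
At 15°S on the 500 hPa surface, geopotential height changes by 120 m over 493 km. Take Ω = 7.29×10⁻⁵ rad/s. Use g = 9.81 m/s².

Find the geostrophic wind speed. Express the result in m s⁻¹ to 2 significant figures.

Coriolis parameter at 15°S:
f = 2Ω sin φ = 2 × 7.29×10⁻⁵ × sin 15° = 3.77×10⁻⁵ s⁻¹
Height gradient: |∂Z/∂n| = 120 m / 493000 m = 2.43×10⁻⁴
On a pressure surface, geostrophic balance gives V_g = (g/f)|∂Z/∂n|:
V_g = 9.81 × 2.43×10⁻⁴ / 3.77×10⁻⁵ = 63.3 m/s

63 m s⁻¹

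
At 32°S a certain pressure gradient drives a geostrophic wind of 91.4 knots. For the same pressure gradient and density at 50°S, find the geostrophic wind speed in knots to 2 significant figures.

63 knots

With the same pressure gradient and density, V_g ∝ 1/f ∝ 1/sin φ.
V₂ = V₁ · sin φ₁ / sin φ₂ = 91.4 × sin 32° / sin 50°
V₂ = 91.4 × 0.5299/0.7660 = 63 knots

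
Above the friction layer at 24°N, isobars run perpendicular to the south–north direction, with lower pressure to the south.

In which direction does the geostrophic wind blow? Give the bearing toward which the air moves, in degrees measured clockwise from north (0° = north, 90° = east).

The pressure-gradient force points toward the south (bearing 180°).
Geostrophic balance: in the Northern Hemisphere the Coriolis force deflects motion to the right, so the geostrophic wind blows 90° to the right of the pressure-gradient force (low pressure on the left).
Rotating 180° by 90° clockwise gives 270° — the wind blows toward the west.

270°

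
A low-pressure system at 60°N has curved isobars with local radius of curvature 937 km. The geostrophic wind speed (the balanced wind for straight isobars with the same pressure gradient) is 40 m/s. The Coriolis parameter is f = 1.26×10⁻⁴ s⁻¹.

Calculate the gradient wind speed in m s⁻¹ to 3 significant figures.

Around a low, centrifugal force acts outward with Coriolis, so pressure-gradient force balances both:
(1/ρ)|∂P/∂n| = fV + V²/R  →  V² + fR·V − fR·V_g = 0
With fR = 1.26×10⁻⁴ × 937×10³ m = 118 m/s:
V = [−fR + √((fR)² + 4 fR V_g)]/2 = [−118 + √(118² + 4×118×40)]/2 = 31.6 m/s
Subgeostrophic (V < V_g = 40 m/s), as expected around a low.

31.6 m s⁻¹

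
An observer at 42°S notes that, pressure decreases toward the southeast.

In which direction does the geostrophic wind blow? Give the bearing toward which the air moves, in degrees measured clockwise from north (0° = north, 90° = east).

045°

The pressure-gradient force points toward the southeast (bearing 135°).
Geostrophic balance: in the Southern Hemisphere the Coriolis force deflects motion to the left, so the geostrophic wind blows 90° to the left of the pressure-gradient force (low pressure on the right).
Rotating 135° by 90° counterclockwise gives 045° — the wind blows toward the northeast.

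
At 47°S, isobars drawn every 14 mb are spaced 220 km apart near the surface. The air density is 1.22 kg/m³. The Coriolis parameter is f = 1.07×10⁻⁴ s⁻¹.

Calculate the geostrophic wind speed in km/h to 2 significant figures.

Pressure gradient: |∂P/∂n| = 1400 Pa / 220000 m = 6.36×10⁻³ Pa/m
Geostrophic balance (pressure-gradient force = Coriolis force):
V_g = (1/(fρ)) |∂P/∂n| = 6.36×10⁻³ / (1.07×10⁻⁴ × 1.22) = 48.7 m/s
Converting: 48.7 m/s × 3.6 = 180 km/h

180 km/h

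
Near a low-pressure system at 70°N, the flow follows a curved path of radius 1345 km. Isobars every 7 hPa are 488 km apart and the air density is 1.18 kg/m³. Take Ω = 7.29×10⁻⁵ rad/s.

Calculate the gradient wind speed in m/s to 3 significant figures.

Coriolis parameter at 70°N:
f = 2Ω sin φ = 2 × 7.29×10⁻⁵ × sin 70° = 1.37×10⁻⁴ s⁻¹
Pressure gradient: |∂P/∂n| = 700 Pa / 488000 m = 1.43×10⁻³ Pa/m
Geostrophic speed: V_g = |∂P/∂n|/(fρ) = 1.43×10⁻³/(1.37×10⁻⁴ × 1.18) = 8.87 m/s
Around a low, centrifugal force acts outward with Coriolis, so pressure-gradient force balances both:
(1/ρ)|∂P/∂n| = fV + V²/R  →  V² + fR·V − fR·V_g = 0
With fR = 1.37×10⁻⁴ × 1345×10³ m = 184 m/s:
V = [−fR + √((fR)² + 4 fR V_g)]/2 = [−184 + √(184² + 4×184×8.87)]/2 = 8.48 m/s
Subgeostrophic (V < V_g = 8.87 m/s), as expected around a low.

8.48 m/s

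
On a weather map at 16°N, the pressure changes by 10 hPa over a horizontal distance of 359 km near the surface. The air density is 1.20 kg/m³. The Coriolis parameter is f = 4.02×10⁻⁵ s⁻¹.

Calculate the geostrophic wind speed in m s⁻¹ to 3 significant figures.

Pressure gradient: |∂P/∂n| = 1000 Pa / 359000 m = 2.79×10⁻³ Pa/m
Geostrophic balance (pressure-gradient force = Coriolis force):
V_g = (1/(fρ)) |∂P/∂n| = 2.79×10⁻³ / (4.02×10⁻⁵ × 1.20) = 57.7 m/s

57.7 m s⁻¹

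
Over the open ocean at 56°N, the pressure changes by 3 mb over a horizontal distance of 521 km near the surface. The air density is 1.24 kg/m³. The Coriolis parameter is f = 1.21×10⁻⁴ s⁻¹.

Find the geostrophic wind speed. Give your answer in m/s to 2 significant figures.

Pressure gradient: |∂P/∂n| = 300 Pa / 521000 m = 5.76×10⁻⁴ Pa/m
Geostrophic balance (pressure-gradient force = Coriolis force):
V_g = (1/(fρ)) |∂P/∂n| = 5.76×10⁻⁴ / (1.21×10⁻⁴ × 1.24) = 3.84 m/s

3.8 m/s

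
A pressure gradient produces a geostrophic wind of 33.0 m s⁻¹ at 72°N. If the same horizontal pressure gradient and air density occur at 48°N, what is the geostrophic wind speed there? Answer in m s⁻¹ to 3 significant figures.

42.2 m s⁻¹

With the same pressure gradient and density, V_g ∝ 1/f ∝ 1/sin φ.
V₂ = V₁ · sin φ₁ / sin φ₂ = 33.0 × sin 72° / sin 48°
V₂ = 33.0 × 0.9511/0.7431 = 42.2 m s⁻¹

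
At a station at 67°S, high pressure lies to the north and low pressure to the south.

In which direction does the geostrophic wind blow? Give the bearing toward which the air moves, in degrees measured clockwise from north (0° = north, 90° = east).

The pressure-gradient force points toward the south (bearing 180°).
Geostrophic balance: in the Southern Hemisphere the Coriolis force deflects motion to the left, so the geostrophic wind blows 90° to the left of the pressure-gradient force (low pressure on the right).
Rotating 180° by 90° counterclockwise gives 090° — the wind blows toward the east.

090°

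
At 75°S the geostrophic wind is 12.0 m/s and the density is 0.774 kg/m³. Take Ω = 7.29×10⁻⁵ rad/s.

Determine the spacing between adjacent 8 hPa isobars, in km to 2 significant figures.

Coriolis parameter at 75°S:
f = 2Ω sin φ = 2 × 7.29×10⁻⁵ × sin 75° = 1.41×10⁻⁴ s⁻¹
Geostrophic balance rearranged: |∂P/∂n| = f ρ V_g
|∂P/∂n| = 1.41×10⁻⁴ × 0.774 × 12.0 = 1.31×10⁻³ Pa/m
Isobar spacing: Δn = ΔP/|∂P/∂n| = 800 Pa / 1.31×10⁻³ Pa/m = 611599 m ≈ 610 km

610 km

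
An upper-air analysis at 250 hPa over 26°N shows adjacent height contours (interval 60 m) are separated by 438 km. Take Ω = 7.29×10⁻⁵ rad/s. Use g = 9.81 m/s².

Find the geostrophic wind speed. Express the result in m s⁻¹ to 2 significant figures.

21 m s⁻¹

Coriolis parameter at 26°N:
f = 2Ω sin φ = 2 × 7.29×10⁻⁵ × sin 26° = 6.39×10⁻⁵ s⁻¹
Height gradient: |∂Z/∂n| = 60 m / 438000 m = 1.37×10⁻⁴
On a pressure surface, geostrophic balance gives V_g = (g/f)|∂Z/∂n|:
V_g = 9.81 × 1.37×10⁻⁴ / 6.39×10⁻⁵ = 21.0 m/s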